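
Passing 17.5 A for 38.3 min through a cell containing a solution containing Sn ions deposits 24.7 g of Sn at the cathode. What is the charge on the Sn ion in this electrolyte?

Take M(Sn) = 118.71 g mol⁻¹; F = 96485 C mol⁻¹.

+2

Q = I·t = 17.50 A × 2298.0 s = 40220 C, so n(e⁻) = 40220/96485 = 0.4168 mol.
n(Sn) deposited = 24.7 / 118.71 = 0.2081 mol.
Electrons per atom = n(e⁻)/n(Sn) = 0.4168 / 0.2081 = 2.00 ≈ 2, so the ion is Sn²⁺.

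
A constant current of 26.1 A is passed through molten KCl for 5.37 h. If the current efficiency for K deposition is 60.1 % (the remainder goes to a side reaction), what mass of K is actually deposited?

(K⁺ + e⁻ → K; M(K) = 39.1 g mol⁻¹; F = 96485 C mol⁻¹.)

123 g

Q = I·t = 26.10 × 19332 = 504600 C.
n(e⁻) = 504600/96485 = 5.229 mol; theoretically n(K) = 5.229/1 = 5.229 mol, m_theo = 204.5 g.
At 60.1 % efficiency, m_actual = 0.601 × 204.5 = 123 g.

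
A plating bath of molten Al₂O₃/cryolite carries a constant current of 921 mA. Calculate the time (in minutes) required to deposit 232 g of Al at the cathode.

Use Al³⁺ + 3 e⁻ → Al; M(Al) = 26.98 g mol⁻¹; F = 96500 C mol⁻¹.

45000 min

n(Al) = m/M = 232 / 26.98 = 8.599 mol.
Each Al atom requires 3 electrons, so n(e⁻) = 3 × 8.599 = 25.80 mol.
Q = n(e⁻)·F = 25.80 × 96500 = 2489000 C.
t = Q/I = 2489000 / 0.9210 A = 2703000 s = 45000 min.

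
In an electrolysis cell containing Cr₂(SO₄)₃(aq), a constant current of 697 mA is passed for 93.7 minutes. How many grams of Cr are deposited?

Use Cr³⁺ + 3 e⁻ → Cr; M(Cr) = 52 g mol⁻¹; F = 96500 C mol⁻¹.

0.704 g

Q = I·t = 0.6970 A × 5622.0 s = 3919 C.
n(e⁻) = Q/F = 3919 / 96500 = 0.04061 mol.
Cr³⁺ + 3 e⁻ → Cr, so n(Cr) = n(e⁻)/3 = 0.01354 mol.
m = n·M = 0.01354 × 52 = 0.704 g.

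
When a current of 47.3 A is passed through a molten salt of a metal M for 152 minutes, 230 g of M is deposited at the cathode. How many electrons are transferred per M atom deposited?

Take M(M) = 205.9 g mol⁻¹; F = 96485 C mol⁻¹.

4

Q = I·t = 47.30 A × 9120.0 s = 431400 C, so n(e⁻) = 431400/96485 = 4.471 mol.
n(M) deposited = 230 / 205.9 = 1.117 mol.
Electrons per atom = n(e⁻)/n(M) = 4.471 / 1.117 = 4.00 ≈ 4, so the ion is M⁴⁺.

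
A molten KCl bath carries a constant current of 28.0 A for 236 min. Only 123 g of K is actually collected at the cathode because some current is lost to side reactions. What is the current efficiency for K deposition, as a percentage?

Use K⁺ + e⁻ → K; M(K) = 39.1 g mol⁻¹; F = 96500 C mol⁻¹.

76.6 %

Q = I·t = 28.00 × 14160 = 396500 C; n(e⁻) = 396500/96500 = 4.109 mol.
Theoretical n(K) = n(e⁻)/1 = 4.109 mol, i.e. m_theo = 4.109 × 39.1 = 160.6 g.
Efficiency = m_actual / m_theo = 123 / 160.6 = 76.6 %.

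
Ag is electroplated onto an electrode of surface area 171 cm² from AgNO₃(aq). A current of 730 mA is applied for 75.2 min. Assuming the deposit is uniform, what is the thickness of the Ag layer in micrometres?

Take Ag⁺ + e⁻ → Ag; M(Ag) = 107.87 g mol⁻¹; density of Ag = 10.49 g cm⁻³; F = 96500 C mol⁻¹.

20.5 μm

Q = I·t = 0.7300 × 4512.0 = 3294 C; n(e⁻) = 0.03413 mol.
n(Ag) = n(e⁻)/1 = 0.03413 mol, so m = 0.03413 × 107.87 = 3.682 g.
Volume = m/ρ = 3.682 / 10.49 = 0.3510 cm³.
Thickness = V/A = 0.3510 / 171 = 0.00205 cm = 20.5 μm.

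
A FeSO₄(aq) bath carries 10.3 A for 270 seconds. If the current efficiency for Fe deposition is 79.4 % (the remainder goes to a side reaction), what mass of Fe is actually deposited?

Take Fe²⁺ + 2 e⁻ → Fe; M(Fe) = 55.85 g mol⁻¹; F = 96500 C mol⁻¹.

0.639 g

Q = I·t = 10.30 × 270.00 = 2781 C.
n(e⁻) = 2781/96500 = 0.02882 mol; theoretically n(Fe) = 0.02882/2 = 0.01441 mol, m_theo = 0.8048 g.
At 79.4 % efficiency, m_actual = 0.794 × 0.8048 = 0.639 g.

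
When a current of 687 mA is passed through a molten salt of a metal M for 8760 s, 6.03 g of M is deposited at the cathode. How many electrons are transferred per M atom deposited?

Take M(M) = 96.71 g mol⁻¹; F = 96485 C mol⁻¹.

1

Q = I·t = 0.6870 A × 8760.0 s = 6018 C, so n(e⁻) = 6018/96485 = 0.06237 mol.
n(M) deposited = 6.03 / 96.71 = 0.06235 mol.
Electrons per atom = n(e⁻)/n(M) = 0.06237 / 0.06235 = 1.00 ≈ 1, so the ion is M⁺.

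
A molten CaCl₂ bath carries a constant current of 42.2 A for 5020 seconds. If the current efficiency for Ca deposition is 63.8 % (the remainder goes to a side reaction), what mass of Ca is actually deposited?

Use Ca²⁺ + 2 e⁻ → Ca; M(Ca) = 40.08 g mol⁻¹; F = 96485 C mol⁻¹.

Q = I·t = 42.20 × 5020.0 = 211800 C.
n(e⁻) = 211800/96485 = 2.196 mol; theoretically n(Ca) = 2.196/2 = 1.098 mol, m_theo = 44.00 g.
At 63.8 % efficiency, m_actual = 0.638 × 44.00 = 28.1 g.

28.1 g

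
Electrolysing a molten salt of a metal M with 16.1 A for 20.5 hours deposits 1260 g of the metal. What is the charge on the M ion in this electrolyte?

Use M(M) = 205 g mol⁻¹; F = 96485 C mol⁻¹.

Q = I·t = 16.10 A × 73800 s = 1188000 C, so n(e⁻) = 1188000/96485 = 12.31 mol.
n(M) deposited = 1260 / 205 = 6.146 mol.
Electrons per atom = n(e⁻)/n(M) = 12.31 / 6.146 = 2.00 ≈ 2, so the ion is M²⁺.

+2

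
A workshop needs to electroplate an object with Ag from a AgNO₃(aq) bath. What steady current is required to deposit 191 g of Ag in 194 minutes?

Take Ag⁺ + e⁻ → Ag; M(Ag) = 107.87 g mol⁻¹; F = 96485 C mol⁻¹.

14.7 A

n(Ag) = 191 / 107.87 = 1.771 mol.
n(e⁻) = 1 × 1.771 = 1.771 mol.
Q = n(e⁻)·F = 1.771 × 96485 = 170800 C.
I = Q/t = 170800 / 11640 s = 14.7 A.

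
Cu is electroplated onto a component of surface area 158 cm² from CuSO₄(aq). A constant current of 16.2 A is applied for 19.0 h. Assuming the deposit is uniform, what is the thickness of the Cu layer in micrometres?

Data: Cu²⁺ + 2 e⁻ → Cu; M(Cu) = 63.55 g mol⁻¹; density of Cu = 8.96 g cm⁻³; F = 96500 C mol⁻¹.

Q = I·t = 16.20 × 68400 = 1108000 C; n(e⁻) = 11.48 mol.
n(Cu) = n(e⁻)/2 = 5.741 mol, so m = 5.741 × 63.55 = 364.9 g.
Volume = m/ρ = 364.9 / 8.96 = 40.72 cm³.
Thickness = V/A = 40.72 / 158 = 0.258 cm = 2580 μm.

2580 μm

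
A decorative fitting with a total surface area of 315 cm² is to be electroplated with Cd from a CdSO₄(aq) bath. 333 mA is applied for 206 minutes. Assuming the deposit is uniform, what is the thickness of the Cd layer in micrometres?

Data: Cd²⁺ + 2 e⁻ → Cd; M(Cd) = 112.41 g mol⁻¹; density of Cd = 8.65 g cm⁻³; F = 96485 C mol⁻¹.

8.80 μm

Q = I·t = 0.3330 × 12360 = 4116 C; n(e⁻) = 0.04266 mol.
n(Cd) = n(e⁻)/2 = 0.02133 mol, so m = 0.02133 × 112.41 = 2.398 g.
Volume = m/ρ = 2.398 / 8.65 = 0.2772 cm³.
Thickness = V/A = 0.2772 / 315 = 8.80 × 10⁻⁴ cm = 8.80 μm.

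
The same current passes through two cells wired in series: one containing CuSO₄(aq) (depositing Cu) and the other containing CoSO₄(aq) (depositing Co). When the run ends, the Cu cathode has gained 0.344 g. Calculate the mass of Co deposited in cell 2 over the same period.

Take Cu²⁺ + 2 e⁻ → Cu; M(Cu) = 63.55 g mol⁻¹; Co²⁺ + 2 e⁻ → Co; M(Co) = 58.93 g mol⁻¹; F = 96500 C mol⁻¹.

n(Cu) = 0.344 / 63.55 = 0.005413 mol.
Since Cu²⁺ + 2 e⁻ → Cu, n(e⁻) passed = 2 × 0.005413 = 0.01083 mol.
Cells in series carry the same charge, so the same 0.01083 mol of electrons passes through cell 2.
Co²⁺ + 2 e⁻ → Co, so n(Co) = 0.01083 / 2 = 0.005413 mol.
m(Co) = 0.005413 × 58.93 = 0.319 g.

0.319 g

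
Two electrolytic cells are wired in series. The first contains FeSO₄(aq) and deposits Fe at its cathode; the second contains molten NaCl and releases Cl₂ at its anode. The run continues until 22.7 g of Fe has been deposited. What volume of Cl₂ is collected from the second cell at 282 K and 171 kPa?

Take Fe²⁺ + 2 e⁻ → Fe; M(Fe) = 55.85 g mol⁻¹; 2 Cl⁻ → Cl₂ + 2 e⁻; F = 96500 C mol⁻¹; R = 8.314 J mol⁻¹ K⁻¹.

n(Fe) = 22.7 / 55.85 = 0.4064 mol, so n(e⁻) = 2 × 0.4064 = 0.8129 mol.
The cells are in series, so the same 0.8129 mol of electrons passes through the second cell.
2 Cl⁻ → Cl₂ + 2 e⁻ — 2 mol e⁻ per mol Cl₂, so n(Cl₂) = 0.8129/2 = 0.4064 mol.
V = nRT/P = (0.4064 × 8.314 × 282) / (171 × 10³) = 0.00557 m³ = 5.57 L.

5.57 L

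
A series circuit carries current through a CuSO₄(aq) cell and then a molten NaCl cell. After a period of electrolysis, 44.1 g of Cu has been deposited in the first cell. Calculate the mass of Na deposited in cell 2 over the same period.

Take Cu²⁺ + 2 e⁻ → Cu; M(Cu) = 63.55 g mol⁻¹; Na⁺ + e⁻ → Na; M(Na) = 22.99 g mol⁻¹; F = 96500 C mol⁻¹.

31.9 g

n(Cu) = 44.1 / 63.55 = 0.6939 mol.
Since Cu²⁺ + 2 e⁻ → Cu, n(e⁻) passed = 2 × 0.6939 = 1.388 mol.
Cells in series carry the same charge, so the same 1.388 mol of electrons passes through cell 2.
Na⁺ + e⁻ → Na, so n(Na) = 1.388 / 1 = 1.388 mol.
m(Na) = 1.388 × 22.99 = 31.9 g.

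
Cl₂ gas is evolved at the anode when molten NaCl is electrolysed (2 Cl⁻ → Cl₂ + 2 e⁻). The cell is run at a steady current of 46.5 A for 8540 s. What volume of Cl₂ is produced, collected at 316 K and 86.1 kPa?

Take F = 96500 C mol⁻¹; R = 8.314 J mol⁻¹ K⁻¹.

62.8 L

Q = I·t = 46.50 A × 8540.0 s = 397100 C.
n(e⁻) = Q/F = 397100 / 96500 = 4.115 mol.
2 electrons are transferred per Cl₂ molecule, so n(Cl₂) = 4.115 / 2 = 2.058 mol.
V = nRT/P = (2.058 × 8.314 × 316) / (86.1 × 10³ Pa) = 0.0628 m³ = 62.8 L.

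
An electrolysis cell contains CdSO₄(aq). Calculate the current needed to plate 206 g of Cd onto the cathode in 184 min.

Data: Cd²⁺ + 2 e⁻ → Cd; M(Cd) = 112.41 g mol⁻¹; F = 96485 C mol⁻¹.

n(Cd) = 206 / 112.41 = 1.833 mol.
n(e⁻) = 2 × 1.833 = 3.665 mol.
Q = n(e⁻)·F = 3.665 × 96485 = 353600 C.
I = Q/t = 353600 / 11040 s = 32.0 A.

32.0 A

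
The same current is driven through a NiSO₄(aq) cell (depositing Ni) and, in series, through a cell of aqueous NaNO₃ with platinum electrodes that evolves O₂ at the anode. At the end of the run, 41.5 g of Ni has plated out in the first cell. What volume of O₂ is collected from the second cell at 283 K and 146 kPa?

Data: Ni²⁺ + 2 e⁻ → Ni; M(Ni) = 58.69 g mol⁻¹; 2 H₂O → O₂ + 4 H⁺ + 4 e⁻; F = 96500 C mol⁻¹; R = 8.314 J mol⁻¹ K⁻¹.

n(Ni) = 41.5 / 58.69 = 0.7071 mol, so n(e⁻) = 2 × 0.7071 = 1.414 mol.
The cells are in series, so the same 1.414 mol of electrons passes through the second cell.
2 H₂O → O₂ + 4 H⁺ + 4 e⁻ — 4 mol e⁻ per mol O₂, so n(O₂) = 1.414/4 = 0.3536 mol.
V = nRT/P = (0.3536 × 8.314 × 283) / (146 × 10³) = 0.00570 m³ = 5.70 L.

5.70 L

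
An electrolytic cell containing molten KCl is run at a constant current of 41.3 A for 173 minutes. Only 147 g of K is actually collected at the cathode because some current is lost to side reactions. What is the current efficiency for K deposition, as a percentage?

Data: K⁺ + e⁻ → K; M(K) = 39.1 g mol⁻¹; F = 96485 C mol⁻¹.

Q = I·t = 41.30 × 10380 = 428700 C; n(e⁻) = 428700/96485 = 4.443 mol.
Theoretical n(K) = n(e⁻)/1 = 4.443 mol, i.e. m_theo = 4.443 × 39.1 = 173.7 g.
Efficiency = m_actual / m_theo = 147 / 173.7 = 84.6 %.

84.6 %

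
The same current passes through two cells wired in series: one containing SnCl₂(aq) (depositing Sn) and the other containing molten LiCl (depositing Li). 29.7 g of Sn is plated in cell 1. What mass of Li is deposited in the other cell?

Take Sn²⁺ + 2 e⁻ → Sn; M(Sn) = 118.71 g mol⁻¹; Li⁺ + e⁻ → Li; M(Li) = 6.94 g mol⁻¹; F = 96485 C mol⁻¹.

3.47 g

n(Sn) = 29.7 / 118.71 = 0.2502 mol.
Since Sn²⁺ + 2 e⁻ → Sn, n(e⁻) passed = 2 × 0.2502 = 0.5004 mol.
Cells in series carry the same charge, so the same 0.5004 mol of electrons passes through cell 2.
Li⁺ + e⁻ → Li, so n(Li) = 0.5004 / 1 = 0.5004 mol.
m(Li) = 0.5004 × 6.94 = 3.47 g.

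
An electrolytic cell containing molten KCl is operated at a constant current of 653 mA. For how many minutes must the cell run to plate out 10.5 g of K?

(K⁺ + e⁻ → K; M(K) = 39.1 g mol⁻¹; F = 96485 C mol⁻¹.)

661 min

n(K) = m/M = 10.5 / 39.1 = 0.2685 mol.
Each K atom requires 1 electron, so n(e⁻) = 1 × 0.2685 = 0.2685 mol.
Q = n(e⁻)·F = 0.2685 × 96485 = 25910 C.
t = Q/I = 25910 / 0.6530 A = 39680 s = 661 min.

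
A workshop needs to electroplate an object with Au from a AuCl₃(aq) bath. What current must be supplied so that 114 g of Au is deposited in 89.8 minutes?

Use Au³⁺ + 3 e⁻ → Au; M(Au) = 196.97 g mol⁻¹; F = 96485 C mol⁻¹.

n(Au) = 114 / 196.97 = 0.5788 mol.
n(e⁻) = 3 × 0.5788 = 1.736 mol.
Q = n(e⁻)·F = 1.736 × 96485 = 167500 C.
I = Q/t = 167500 / 5388.0 s = 31.1 A.

31.1 A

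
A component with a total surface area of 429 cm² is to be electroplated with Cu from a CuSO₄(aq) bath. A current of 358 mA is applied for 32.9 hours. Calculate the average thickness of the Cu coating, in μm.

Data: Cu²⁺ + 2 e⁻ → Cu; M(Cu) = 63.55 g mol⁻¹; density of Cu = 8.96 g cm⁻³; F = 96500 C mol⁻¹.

Q = I·t = 0.3580 × 118440 = 42400 C; n(e⁻) = 0.4394 mol.
n(Cu) = n(e⁻)/2 = 0.2197 mol, so m = 0.2197 × 63.55 = 13.96 g.
Volume = m/ρ = 13.96 / 8.96 = 1.558 cm³.
Thickness = V/A = 1.558 / 429 = 0.00363 cm = 36.3 μm.

36.3 μm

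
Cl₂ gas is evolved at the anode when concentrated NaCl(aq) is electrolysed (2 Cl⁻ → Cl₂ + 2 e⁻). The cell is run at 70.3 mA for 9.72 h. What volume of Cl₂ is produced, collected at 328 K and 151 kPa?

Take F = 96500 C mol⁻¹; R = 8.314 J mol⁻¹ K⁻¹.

0.230 L

Q = I·t = 0.07030 A × 34992 s = 2460 C.
n(e⁻) = Q/F = 2460 / 96500 = 0.02549 mol.
2 electrons are transferred per Cl₂ molecule, so n(Cl₂) = 0.02549 / 2 = 0.01275 mol.
V = nRT/P = (0.01275 × 8.314 × 328) / (151 × 10³ Pa) = 2.30 × 10⁻⁴ m³ = 0.230 L.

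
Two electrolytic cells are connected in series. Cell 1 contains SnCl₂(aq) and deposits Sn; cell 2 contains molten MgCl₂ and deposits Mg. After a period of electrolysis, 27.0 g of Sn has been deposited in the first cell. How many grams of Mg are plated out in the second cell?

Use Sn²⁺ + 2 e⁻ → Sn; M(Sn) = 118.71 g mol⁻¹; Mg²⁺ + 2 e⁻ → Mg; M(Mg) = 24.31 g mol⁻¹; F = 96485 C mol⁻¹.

n(Sn) = 27.0 / 118.71 = 0.2274 mol.
Since Sn²⁺ + 2 e⁻ → Sn, n(e⁻) passed = 2 × 0.2274 = 0.4549 mol.
Cells in series carry the same charge, so the same 0.4549 mol of electrons passes through cell 2.
Mg²⁺ + 2 e⁻ → Mg, so n(Mg) = 0.4549 / 2 = 0.2274 mol.
m(Mg) = 0.2274 × 24.31 = 5.53 g.

5.53 g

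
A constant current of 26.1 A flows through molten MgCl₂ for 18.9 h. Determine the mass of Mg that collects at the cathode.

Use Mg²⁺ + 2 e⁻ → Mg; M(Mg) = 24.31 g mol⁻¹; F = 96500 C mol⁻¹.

224 g

Q = I·t = 26.10 A × 68040 s = 1776000 C.
n(e⁻) = Q/F = 1776000 / 96500 = 18.40 mol.
Mg²⁺ + 2 e⁻ → Mg, so n(Mg) = n(e⁻)/2 = 9.201 mol.
m = n·M = 9.201 × 24.31 = 224 g.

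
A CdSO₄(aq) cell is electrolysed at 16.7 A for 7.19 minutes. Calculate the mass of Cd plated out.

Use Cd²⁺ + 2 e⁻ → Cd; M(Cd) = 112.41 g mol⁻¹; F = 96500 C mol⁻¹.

4.20 g

Q = I·t = 16.70 A × 431.40 s = 7204 C.
n(e⁻) = Q/F = 7204 / 96500 = 0.07466 mol.
Cd²⁺ + 2 e⁻ → Cd, so n(Cd) = n(e⁻)/2 = 0.03733 mol.
m = n·M = 0.03733 × 112.41 = 4.20 g.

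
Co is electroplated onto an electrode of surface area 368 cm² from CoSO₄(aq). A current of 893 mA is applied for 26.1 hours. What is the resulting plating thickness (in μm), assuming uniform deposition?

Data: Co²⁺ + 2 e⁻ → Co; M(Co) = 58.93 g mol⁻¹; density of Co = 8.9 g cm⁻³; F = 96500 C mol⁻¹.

Q = I·t = 0.8930 × 93960 = 83910 C; n(e⁻) = 0.8695 mol.
n(Co) = n(e⁻)/2 = 0.4347 mol, so m = 0.4347 × 58.93 = 25.62 g.
Volume = m/ρ = 25.62 / 8.9 = 2.879 cm³.
Thickness = V/A = 2.879 / 368 = 0.00782 cm = 78.2 μm.

78.2 μm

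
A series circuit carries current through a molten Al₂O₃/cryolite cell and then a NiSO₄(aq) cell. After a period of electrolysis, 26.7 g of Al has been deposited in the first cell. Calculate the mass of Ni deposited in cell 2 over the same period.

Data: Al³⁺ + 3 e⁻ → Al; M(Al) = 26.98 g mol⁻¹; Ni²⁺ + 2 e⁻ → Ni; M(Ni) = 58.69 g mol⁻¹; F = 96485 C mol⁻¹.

87.1 g

n(Al) = 26.7 / 26.98 = 0.9896 mol.
Since Al³⁺ + 3 e⁻ → Al, n(e⁻) passed = 3 × 0.9896 = 2.969 mol.
Cells in series carry the same charge, so the same 2.969 mol of electrons passes through cell 2.
Ni²⁺ + 2 e⁻ → Ni, so n(Ni) = 2.969 / 2 = 1.484 mol.
m(Ni) = 1.484 × 58.69 = 87.1 g.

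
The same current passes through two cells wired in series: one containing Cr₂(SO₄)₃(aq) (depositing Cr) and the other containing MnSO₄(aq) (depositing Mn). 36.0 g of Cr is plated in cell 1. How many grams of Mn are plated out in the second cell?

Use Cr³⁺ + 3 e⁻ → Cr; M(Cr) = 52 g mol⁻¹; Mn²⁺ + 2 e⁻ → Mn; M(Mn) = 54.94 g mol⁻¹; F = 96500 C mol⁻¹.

57.1 g

n(Cr) = 36.0 / 52 = 0.6923 mol.
Since Cr³⁺ + 3 e⁻ → Cr, n(e⁻) passed = 3 × 0.6923 = 2.077 mol.
Cells in series carry the same charge, so the same 2.077 mol of electrons passes through cell 2.
Mn²⁺ + 2 e⁻ → Mn, so n(Mn) = 2.077 / 2 = 1.038 mol.
m(Mn) = 1.038 × 54.94 = 57.1 g.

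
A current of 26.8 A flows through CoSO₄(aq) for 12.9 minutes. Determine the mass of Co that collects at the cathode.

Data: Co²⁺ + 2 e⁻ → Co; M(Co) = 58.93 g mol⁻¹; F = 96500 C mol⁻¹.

Q = I·t = 26.80 A × 774.00 s = 20740 C.
n(e⁻) = Q/F = 20740 / 96500 = 0.2150 mol.
Co²⁺ + 2 e⁻ → Co, so n(Co) = n(e⁻)/2 = 0.1075 mol.
m = n·M = 0.1075 × 58.93 = 6.33 g.

6.33 g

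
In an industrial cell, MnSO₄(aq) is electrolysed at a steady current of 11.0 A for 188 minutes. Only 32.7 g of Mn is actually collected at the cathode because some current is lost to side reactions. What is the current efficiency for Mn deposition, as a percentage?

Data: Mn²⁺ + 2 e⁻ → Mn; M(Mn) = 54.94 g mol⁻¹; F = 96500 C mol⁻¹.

Q = I·t = 11.00 × 11280 = 124100 C; n(e⁻) = 124100/96500 = 1.286 mol.
Theoretical n(Mn) = n(e⁻)/2 = 0.6429 mol, i.e. m_theo = 0.6429 × 54.94 = 35.32 g.
Efficiency = m_actual / m_theo = 32.7 / 35.32 = 92.6 %.

92.6 %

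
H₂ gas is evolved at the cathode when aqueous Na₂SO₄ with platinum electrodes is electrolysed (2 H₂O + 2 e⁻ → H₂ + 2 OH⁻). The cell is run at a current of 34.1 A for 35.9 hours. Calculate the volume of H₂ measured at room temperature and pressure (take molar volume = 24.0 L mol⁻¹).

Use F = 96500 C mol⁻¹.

Q = I·t = 34.10 A × 129240 s = 4407000 C.
n(e⁻) = Q/F = 4407000 / 96500 = 45.67 mol.
2 electrons are transferred per H₂ molecule, so n(H₂) = 45.67 / 2 = 22.83 mol.
V = n × V_m = 22.83 × 24.0 = 548 L.

548 L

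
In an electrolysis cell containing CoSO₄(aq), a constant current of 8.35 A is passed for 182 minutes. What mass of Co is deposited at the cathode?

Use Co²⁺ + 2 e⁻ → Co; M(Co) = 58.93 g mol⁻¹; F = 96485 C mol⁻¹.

Q = I·t = 8.350 A × 10920 s = 91180 C.
n(e⁻) = Q/F = 91180 / 96485 = 0.9450 mol.
Co²⁺ + 2 e⁻ → Co, so n(Co) = n(e⁻)/2 = 0.4725 mol.
m = n·M = 0.4725 × 58.93 = 27.8 g.

27.8 g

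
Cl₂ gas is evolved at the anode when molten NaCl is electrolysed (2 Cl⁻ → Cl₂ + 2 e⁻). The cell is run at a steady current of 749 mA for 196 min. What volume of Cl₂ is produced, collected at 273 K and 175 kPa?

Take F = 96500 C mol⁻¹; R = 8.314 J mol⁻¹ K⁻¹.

Q = I·t = 0.7490 A × 11760 s = 8808 C.
n(e⁻) = Q/F = 8808 / 96500 = 0.09128 mol.
2 electrons are transferred per Cl₂ molecule, so n(Cl₂) = 0.09128 / 2 = 0.04564 mol.
V = nRT/P = (0.04564 × 8.314 × 273) / (175 × 10³ Pa) = 5.92 × 10⁻⁴ m³ = 0.592 L.

0.592 L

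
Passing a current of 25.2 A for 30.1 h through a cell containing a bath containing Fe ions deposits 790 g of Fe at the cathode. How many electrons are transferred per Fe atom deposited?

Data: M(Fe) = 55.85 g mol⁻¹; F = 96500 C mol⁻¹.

2

Q = I·t = 25.20 A × 108360 s = 2731000 C, so n(e⁻) = 2731000/96500 = 28.30 mol.
n(Fe) deposited = 790 / 55.85 = 14.15 mol.
Electrons per atom = n(e⁻)/n(Fe) = 28.30 / 14.15 = 2.00 ≈ 2, so the ion is Fe²⁺.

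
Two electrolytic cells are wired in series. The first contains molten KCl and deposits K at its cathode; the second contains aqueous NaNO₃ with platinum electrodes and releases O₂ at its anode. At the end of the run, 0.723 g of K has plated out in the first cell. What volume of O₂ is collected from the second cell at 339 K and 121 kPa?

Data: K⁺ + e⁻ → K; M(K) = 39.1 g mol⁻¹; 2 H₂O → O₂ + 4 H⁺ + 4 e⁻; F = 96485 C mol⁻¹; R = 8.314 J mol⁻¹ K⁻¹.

0.108 L

n(K) = 0.723 / 39.1 = 0.01849 mol, so n(e⁻) = 1 × 0.01849 = 0.01849 mol.
The cells are in series, so the same 0.01849 mol of electrons passes through the second cell.
2 H₂O → O₂ + 4 H⁺ + 4 e⁻ — 4 mol e⁻ per mol O₂, so n(O₂) = 0.01849/4 = 0.004623 mol.
V = nRT/P = (0.004623 × 8.314 × 339) / (121 × 10³) = 1.08 × 10⁻⁴ m³ = 0.108 L.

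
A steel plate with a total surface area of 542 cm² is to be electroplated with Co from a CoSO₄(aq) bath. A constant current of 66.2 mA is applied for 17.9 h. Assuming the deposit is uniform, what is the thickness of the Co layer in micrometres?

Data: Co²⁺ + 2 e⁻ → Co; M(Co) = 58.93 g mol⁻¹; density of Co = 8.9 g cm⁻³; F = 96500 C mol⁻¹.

Q = I·t = 0.06620 × 64440 = 4266 C; n(e⁻) = 0.04421 mol.
n(Co) = n(e⁻)/2 = 0.02210 mol, so m = 0.02210 × 58.93 = 1.303 g.
Volume = m/ρ = 1.303 / 8.9 = 0.1464 cm³.
Thickness = V/A = 0.1464 / 542 = 2.70 × 10⁻⁴ cm = 2.70 μm.

2.70 μm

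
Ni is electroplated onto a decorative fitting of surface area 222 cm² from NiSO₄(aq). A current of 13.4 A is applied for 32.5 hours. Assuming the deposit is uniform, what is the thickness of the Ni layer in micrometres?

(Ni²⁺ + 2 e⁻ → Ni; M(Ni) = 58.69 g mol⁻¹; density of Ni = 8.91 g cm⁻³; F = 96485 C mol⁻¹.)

2410 μm

Q = I·t = 13.40 × 117000 = 1568000 C; n(e⁻) = 16.25 mol.
n(Ni) = n(e⁻)/2 = 8.125 mol, so m = 8.125 × 58.69 = 476.8 g.
Volume = m/ρ = 476.8 / 8.91 = 53.52 cm³.
Thickness = V/A = 53.52 / 222 = 0.241 cm = 2410 μm.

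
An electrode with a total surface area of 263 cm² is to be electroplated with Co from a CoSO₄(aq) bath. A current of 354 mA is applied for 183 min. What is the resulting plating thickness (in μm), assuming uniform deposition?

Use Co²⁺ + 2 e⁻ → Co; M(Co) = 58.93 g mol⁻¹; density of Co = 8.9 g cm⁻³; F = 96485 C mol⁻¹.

Q = I·t = 0.3540 × 10980 = 3887 C; n(e⁻) = 0.04029 mol.
n(Co) = n(e⁻)/2 = 0.02014 mol, so m = 0.02014 × 58.93 = 1.187 g.
Volume = m/ρ = 1.187 / 8.9 = 0.1334 cm³.
Thickness = V/A = 0.1334 / 263 = 5.07 × 10⁻⁴ cm = 5.07 μm.

5.07 μm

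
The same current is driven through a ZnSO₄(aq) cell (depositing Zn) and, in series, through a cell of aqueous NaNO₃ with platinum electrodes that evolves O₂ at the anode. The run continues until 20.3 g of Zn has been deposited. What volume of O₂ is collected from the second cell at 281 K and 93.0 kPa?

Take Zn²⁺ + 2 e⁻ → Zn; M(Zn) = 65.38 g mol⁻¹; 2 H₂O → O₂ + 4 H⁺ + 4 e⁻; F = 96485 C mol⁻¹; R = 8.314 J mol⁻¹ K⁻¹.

3.90 L

n(Zn) = 20.3 / 65.38 = 0.3105 mol, so n(e⁻) = 2 × 0.3105 = 0.6210 mol.
The cells are in series, so the same 0.6210 mol of electrons passes through the second cell.
2 H₂O → O₂ + 4 H⁺ + 4 e⁻ — 4 mol e⁻ per mol O₂, so n(O₂) = 0.6210/4 = 0.1552 mol.
V = nRT/P = (0.1552 × 8.314 × 281) / (93.0 × 10³) = 0.00390 m³ = 3.90 L.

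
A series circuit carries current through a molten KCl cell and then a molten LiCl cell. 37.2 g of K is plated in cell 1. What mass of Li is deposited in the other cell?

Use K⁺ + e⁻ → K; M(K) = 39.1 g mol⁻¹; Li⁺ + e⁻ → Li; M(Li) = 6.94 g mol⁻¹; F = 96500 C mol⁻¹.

n(K) = 37.2 / 39.1 = 0.9514 mol.
Since K⁺ + e⁻ → K, n(e⁻) passed = 1 × 0.9514 = 0.9514 mol.
Cells in series carry the same charge, so the same 0.9514 mol of electrons passes through cell 2.
Li⁺ + e⁻ → Li, so n(Li) = 0.9514 / 1 = 0.9514 mol.
m(Li) = 0.9514 × 6.94 = 6.60 g.

6.60 g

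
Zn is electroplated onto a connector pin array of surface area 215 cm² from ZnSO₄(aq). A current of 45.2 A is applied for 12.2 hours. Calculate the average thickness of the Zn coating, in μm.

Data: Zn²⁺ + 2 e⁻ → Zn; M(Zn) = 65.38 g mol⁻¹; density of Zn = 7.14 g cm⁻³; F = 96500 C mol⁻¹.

4380 μm

Q = I·t = 45.20 × 43920 = 1985000 C; n(e⁻) = 20.57 mol.
n(Zn) = n(e⁻)/2 = 10.29 mol, so m = 10.29 × 65.38 = 672.5 g.
Volume = m/ρ = 672.5 / 7.14 = 94.19 cm³.
Thickness = V/A = 94.19 / 215 = 0.438 cm = 4380 μm.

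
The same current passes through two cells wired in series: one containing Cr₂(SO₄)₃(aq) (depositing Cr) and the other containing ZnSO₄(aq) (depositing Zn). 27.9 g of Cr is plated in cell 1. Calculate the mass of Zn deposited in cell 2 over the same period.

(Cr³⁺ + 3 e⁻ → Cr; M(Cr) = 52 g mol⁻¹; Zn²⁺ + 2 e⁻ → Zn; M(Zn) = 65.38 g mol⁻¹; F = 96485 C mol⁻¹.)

n(Cr) = 27.9 / 52 = 0.5365 mol.
Since Cr³⁺ + 3 e⁻ → Cr, n(e⁻) passed = 3 × 0.5365 = 1.610 mol.
Cells in series carry the same charge, so the same 1.610 mol of electrons passes through cell 2.
Zn²⁺ + 2 e⁻ → Zn, so n(Zn) = 1.610 / 2 = 0.8048 mol.
m(Zn) = 0.8048 × 65.38 = 52.6 g.

52.6 g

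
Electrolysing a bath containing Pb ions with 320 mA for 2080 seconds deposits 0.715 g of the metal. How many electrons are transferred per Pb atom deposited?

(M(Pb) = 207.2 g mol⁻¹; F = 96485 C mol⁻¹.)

Q = I·t = 0.3200 A × 2080.0 s = 665.6 C, so n(e⁻) = 665.6/96485 = 0.006898 mol.
n(Pb) deposited = 0.715 / 207.2 = 0.003451 mol.
Electrons per atom = n(e⁻)/n(Pb) = 0.006898 / 0.003451 = 2.00 ≈ 2, so the ion is Pb²⁺.

2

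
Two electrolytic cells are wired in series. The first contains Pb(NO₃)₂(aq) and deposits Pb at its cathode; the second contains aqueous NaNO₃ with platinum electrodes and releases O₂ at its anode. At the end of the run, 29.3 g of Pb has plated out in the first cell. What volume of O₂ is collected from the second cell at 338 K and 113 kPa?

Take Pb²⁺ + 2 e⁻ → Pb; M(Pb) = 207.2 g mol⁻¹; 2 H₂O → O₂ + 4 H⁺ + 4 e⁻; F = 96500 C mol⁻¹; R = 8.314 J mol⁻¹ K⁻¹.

1.76 L

n(Pb) = 29.3 / 207.2 = 0.1414 mol, so n(e⁻) = 2 × 0.1414 = 0.2828 mol.
The cells are in series, so the same 0.2828 mol of electrons passes through the second cell.
2 H₂O → O₂ + 4 H⁺ + 4 e⁻ — 4 mol e⁻ per mol O₂, so n(O₂) = 0.2828/4 = 0.07070 mol.
V = nRT/P = (0.07070 × 8.314 × 338) / (113 × 10³) = 0.00176 m³ = 1.76 L.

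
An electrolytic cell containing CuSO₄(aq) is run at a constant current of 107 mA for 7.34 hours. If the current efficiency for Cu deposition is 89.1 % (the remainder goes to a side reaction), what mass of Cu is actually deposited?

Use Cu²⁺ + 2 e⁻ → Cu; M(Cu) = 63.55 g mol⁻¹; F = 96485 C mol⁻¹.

0.830 g

Q = I·t = 0.1070 × 26424 = 2827 C.
n(e⁻) = 2827/96485 = 0.02930 mol; theoretically n(Cu) = 0.02930/2 = 0.01465 mol, m_theo = 0.9311 g.
At 89.1 % efficiency, m_actual = 0.891 × 0.9311 = 0.830 g.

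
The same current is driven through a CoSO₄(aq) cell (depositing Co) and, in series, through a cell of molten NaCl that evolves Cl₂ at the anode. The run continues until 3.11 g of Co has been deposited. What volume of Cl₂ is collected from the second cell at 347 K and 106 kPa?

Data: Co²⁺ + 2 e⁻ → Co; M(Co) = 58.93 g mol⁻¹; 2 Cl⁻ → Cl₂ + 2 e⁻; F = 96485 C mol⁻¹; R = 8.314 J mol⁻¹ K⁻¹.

n(Co) = 3.11 / 58.93 = 0.05277 mol, so n(e⁻) = 2 × 0.05277 = 0.1055 mol.
The cells are in series, so the same 0.1055 mol of electrons passes through the second cell.
2 Cl⁻ → Cl₂ + 2 e⁻ — 2 mol e⁻ per mol Cl₂, so n(Cl₂) = 0.1055/2 = 0.05277 mol.
V = nRT/P = (0.05277 × 8.314 × 347) / (106 × 10³) = 0.00144 m³ = 1.44 L.

1.44 L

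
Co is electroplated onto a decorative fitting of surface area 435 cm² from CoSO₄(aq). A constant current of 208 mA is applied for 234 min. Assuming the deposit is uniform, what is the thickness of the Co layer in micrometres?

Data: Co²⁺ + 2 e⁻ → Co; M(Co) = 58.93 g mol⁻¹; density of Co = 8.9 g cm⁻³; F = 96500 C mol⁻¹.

Q = I·t = 0.2080 × 14040 = 2920 C; n(e⁻) = 0.03026 mol.
n(Co) = n(e⁻)/2 = 0.01513 mol, so m = 0.01513 × 58.93 = 0.8917 g.
Volume = m/ρ = 0.8917 / 8.9 = 0.1002 cm³.
Thickness = V/A = 0.1002 / 435 = 2.30 × 10⁻⁴ cm = 2.30 μm.

2.30 μm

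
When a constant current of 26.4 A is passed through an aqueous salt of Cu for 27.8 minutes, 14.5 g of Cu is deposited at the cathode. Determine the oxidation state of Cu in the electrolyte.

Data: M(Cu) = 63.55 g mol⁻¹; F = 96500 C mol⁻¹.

+2

Q = I·t = 26.40 A × 1668.0 s = 44040 C, so n(e⁻) = 44040/96500 = 0.4563 mol.
n(Cu) deposited = 14.5 / 63.55 = 0.2282 mol.
Electrons per atom = n(e⁻)/n(Cu) = 0.4563 / 0.2282 = 2.00 ≈ 2, so the ion is Cu²⁺.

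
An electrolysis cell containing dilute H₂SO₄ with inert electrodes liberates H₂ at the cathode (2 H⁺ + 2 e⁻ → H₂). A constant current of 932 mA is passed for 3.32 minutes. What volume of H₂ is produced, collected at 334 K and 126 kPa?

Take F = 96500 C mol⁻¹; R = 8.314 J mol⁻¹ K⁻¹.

Q = I·t = 0.9320 A × 199.20 s = 185.7 C.
n(e⁻) = Q/F = 185.7 / 96500 = 0.001924 mol.
2 electrons are transferred per H₂ molecule, so n(H₂) = 0.001924 / 2 = 0.0009619 mol.
V = nRT/P = (0.0009619 × 8.314 × 334) / (126 × 10³ Pa) = 2.12 × 10⁻⁵ m³ = 0.0212 L.

0.0212 L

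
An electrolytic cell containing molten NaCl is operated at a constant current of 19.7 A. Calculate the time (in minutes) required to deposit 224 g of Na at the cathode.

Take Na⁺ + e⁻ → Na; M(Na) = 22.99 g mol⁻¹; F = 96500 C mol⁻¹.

n(Na) = m/M = 224 / 22.99 = 9.743 mol.
Each Na atom requires 1 electron, so n(e⁻) = 1 × 9.743 = 9.743 mol.
Q = n(e⁻)·F = 9.743 × 96500 = 940200 C.
t = Q/I = 940200 / 19.70 A = 47730 s = 795 min.

795 min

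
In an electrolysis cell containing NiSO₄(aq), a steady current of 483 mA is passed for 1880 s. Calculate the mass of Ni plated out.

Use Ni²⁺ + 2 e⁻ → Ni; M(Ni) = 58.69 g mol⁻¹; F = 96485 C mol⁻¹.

0.276 g

Q = I·t = 0.4830 A × 1880.0 s = 908.0 C.
n(e⁻) = Q/F = 908.0 / 96485 = 0.009411 mol.
Ni²⁺ + 2 e⁻ → Ni, so n(Ni) = n(e⁻)/2 = 0.004706 mol.
m = n·M = 0.004706 × 58.69 = 0.276 g.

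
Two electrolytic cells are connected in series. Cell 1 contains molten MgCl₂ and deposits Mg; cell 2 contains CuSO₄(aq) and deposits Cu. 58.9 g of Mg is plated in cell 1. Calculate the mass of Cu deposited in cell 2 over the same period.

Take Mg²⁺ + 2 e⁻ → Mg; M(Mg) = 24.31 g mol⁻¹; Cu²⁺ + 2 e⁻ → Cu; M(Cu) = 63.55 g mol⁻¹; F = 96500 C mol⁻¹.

154 g

n(Mg) = 58.9 / 24.31 = 2.423 mol.
Since Mg²⁺ + 2 e⁻ → Mg, n(e⁻) passed = 2 × 2.423 = 4.846 mol.
Cells in series carry the same charge, so the same 4.846 mol of electrons passes through cell 2.
Cu²⁺ + 2 e⁻ → Cu, so n(Cu) = 4.846 / 2 = 2.423 mol.
m(Cu) = 2.423 × 63.55 = 154 g.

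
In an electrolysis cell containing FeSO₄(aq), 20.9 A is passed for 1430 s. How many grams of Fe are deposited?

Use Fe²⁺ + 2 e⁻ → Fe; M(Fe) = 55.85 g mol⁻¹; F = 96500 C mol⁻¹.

Q = I·t = 20.90 A × 1430.0 s = 29890 C.
n(e⁻) = Q/F = 29890 / 96500 = 0.3097 mol.
Fe²⁺ + 2 e⁻ → Fe, so n(Fe) = n(e⁻)/2 = 0.1549 mol.
m = n·M = 0.1549 × 55.85 = 8.65 g.

8.65 g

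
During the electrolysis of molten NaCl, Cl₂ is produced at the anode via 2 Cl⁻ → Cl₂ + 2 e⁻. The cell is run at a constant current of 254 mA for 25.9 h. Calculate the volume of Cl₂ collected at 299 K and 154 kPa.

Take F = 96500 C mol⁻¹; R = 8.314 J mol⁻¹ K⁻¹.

1.98 L

Q = I·t = 0.2540 A × 93240 s = 23680 C.
n(e⁻) = Q/F = 23680 / 96500 = 0.2454 mol.
2 electrons are transferred per Cl₂ molecule, so n(Cl₂) = 0.2454 / 2 = 0.1227 mol.
V = nRT/P = (0.1227 × 8.314 × 299) / (154 × 10³ Pa) = 0.00198 m³ = 1.98 L.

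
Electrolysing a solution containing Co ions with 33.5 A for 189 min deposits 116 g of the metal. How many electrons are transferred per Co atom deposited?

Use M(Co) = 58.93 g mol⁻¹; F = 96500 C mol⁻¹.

Q = I·t = 33.50 A × 11340 s = 379900 C, so n(e⁻) = 379900/96500 = 3.937 mol.
n(Co) deposited = 116 / 58.93 = 1.968 mol.
Electrons per atom = n(e⁻)/n(Co) = 3.937 / 1.968 = 2.00 ≈ 2, so the ion is Co²⁺.

2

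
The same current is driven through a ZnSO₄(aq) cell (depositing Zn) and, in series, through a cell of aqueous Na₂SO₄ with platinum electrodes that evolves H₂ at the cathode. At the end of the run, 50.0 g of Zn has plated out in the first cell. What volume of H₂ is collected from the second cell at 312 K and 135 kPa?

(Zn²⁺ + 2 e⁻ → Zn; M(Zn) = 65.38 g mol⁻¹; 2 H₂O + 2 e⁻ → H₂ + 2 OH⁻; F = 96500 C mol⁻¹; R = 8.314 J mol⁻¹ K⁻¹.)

14.7 L

n(Zn) = 50.0 / 65.38 = 0.7648 mol, so n(e⁻) = 2 × 0.7648 = 1.530 mol.
The cells are in series, so the same 1.530 mol of electrons passes through the second cell.
2 H₂O + 2 e⁻ → H₂ + 2 OH⁻ — 2 mol e⁻ per mol H₂, so n(H₂) = 1.530/2 = 0.7648 mol.
V = nRT/P = (0.7648 × 8.314 × 312) / (135 × 10³) = 0.0147 m³ = 14.7 L.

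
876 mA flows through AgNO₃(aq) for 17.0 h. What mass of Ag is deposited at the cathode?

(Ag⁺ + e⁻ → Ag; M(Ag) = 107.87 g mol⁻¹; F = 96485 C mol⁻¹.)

Q = I·t = 0.8760 A × 61200 s = 53610 C.
n(e⁻) = Q/F = 53610 / 96485 = 0.5556 mol.
Ag⁺ + e⁻ → Ag, so n(Ag) = n(e⁻)/1 = 0.5556 mol.
m = n·M = 0.5556 × 107.87 = 59.9 g.

59.9 g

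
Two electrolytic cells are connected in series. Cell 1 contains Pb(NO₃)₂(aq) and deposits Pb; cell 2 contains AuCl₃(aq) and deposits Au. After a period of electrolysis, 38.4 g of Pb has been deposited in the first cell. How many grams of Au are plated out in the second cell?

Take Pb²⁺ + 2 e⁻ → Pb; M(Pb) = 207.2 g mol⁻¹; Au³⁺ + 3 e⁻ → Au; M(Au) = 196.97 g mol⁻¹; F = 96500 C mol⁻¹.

24.3 g

n(Pb) = 38.4 / 207.2 = 0.1853 mol.
Since Pb²⁺ + 2 e⁻ → Pb, n(e⁻) passed = 2 × 0.1853 = 0.3707 mol.
Cells in series carry the same charge, so the same 0.3707 mol of electrons passes through cell 2.
Au³⁺ + 3 e⁻ → Au, so n(Au) = 0.3707 / 3 = 0.1236 mol.
m(Au) = 0.1236 × 196.97 = 24.3 g.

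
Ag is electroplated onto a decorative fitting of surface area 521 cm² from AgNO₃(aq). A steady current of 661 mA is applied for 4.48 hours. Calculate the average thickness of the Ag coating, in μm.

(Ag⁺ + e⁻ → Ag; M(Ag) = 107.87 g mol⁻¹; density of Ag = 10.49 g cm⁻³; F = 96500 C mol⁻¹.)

Q = I·t = 0.6610 × 16128 = 10660 C; n(e⁻) = 0.1105 mol.
n(Ag) = n(e⁻)/1 = 0.1105 mol, so m = 0.1105 × 107.87 = 11.92 g.
Volume = m/ρ = 11.92 / 10.49 = 1.136 cm³.
Thickness = V/A = 1.136 / 521 = 0.00218 cm = 21.8 μm.

21.8 μm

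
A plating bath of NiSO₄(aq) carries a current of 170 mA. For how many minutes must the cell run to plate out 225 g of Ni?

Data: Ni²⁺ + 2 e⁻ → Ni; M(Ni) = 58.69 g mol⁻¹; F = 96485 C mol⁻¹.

72500 min

n(Ni) = m/M = 225 / 58.69 = 3.834 mol.
Each Ni atom requires 2 electrons, so n(e⁻) = 2 × 3.834 = 7.667 mol.
Q = n(e⁻)·F = 7.667 × 96485 = 739800 C.
t = Q/I = 739800 / 0.1700 A = 4352000 s = 72500 min.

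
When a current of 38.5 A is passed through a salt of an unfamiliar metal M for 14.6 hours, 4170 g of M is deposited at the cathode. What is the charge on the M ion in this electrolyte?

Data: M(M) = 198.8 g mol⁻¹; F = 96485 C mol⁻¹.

Q = I·t = 38.50 A × 52560 s = 2024000 C, so n(e⁻) = 2024000/96485 = 20.97 mol.
n(M) deposited = 4170 / 198.8 = 20.98 mol.
Electrons per atom = n(e⁻)/n(M) = 20.97 / 20.98 = 1.00 ≈ 1, so the ion is M⁺.

+1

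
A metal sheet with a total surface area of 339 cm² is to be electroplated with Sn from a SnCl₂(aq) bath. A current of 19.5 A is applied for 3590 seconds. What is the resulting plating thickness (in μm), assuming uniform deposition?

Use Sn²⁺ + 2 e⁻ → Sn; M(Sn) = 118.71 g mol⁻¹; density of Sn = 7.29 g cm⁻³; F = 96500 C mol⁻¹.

Q = I·t = 19.50 × 3590.0 = 70000 C; n(e⁻) = 0.7254 mol.
n(Sn) = n(e⁻)/2 = 0.3627 mol, so m = 0.3627 × 118.71 = 43.06 g.
Volume = m/ρ = 43.06 / 7.29 = 5.907 cm³.
Thickness = V/A = 5.907 / 339 = 0.0174 cm = 174 μm.

174 μm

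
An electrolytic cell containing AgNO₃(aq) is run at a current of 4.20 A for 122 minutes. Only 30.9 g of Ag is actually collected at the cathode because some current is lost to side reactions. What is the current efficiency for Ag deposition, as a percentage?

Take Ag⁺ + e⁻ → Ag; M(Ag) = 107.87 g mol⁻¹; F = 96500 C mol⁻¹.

Q = I·t = 4.200 × 7320.0 = 30740 C; n(e⁻) = 30740/96500 = 0.3186 mol.
Theoretical n(Ag) = n(e⁻)/1 = 0.3186 mol, i.e. m_theo = 0.3186 × 107.87 = 34.37 g.
Efficiency = m_actual / m_theo = 30.9 / 34.37 = 89.9 %.

89.9 %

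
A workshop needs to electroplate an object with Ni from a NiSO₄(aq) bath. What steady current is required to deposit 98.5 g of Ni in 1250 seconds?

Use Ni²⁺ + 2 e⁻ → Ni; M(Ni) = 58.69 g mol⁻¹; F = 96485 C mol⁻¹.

259 A

n(Ni) = 98.5 / 58.69 = 1.678 mol.
n(e⁻) = 2 × 1.678 = 3.357 mol.
Q = n(e⁻)·F = 3.357 × 96485 = 323900 C.
I = Q/t = 323900 / 1250.0 s = 259 A.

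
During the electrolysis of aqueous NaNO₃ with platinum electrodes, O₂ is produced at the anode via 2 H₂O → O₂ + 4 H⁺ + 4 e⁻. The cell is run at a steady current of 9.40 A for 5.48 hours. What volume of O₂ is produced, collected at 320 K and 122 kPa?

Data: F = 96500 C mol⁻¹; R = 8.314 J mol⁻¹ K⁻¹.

10.5 L

Q = I·t = 9.400 A × 19728 s = 185400 C.
n(e⁻) = Q/F = 185400 / 96500 = 1.922 mol.
4 electrons are transferred per O₂ molecule, so n(O₂) = 1.922 / 4 = 0.4804 mol.
V = nRT/P = (0.4804 × 8.314 × 320) / (122 × 10³ Pa) = 0.0105 m³ = 10.5 L.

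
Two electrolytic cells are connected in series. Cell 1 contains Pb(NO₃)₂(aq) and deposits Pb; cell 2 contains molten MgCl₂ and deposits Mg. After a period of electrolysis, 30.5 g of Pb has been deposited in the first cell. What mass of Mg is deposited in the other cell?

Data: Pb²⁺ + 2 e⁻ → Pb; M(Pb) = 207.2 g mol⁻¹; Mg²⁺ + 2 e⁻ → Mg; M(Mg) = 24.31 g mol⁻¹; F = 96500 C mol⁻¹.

3.58 g

n(Pb) = 30.5 / 207.2 = 0.1472 mol.
Since Pb²⁺ + 2 e⁻ → Pb, n(e⁻) passed = 2 × 0.1472 = 0.2944 mol.
Cells in series carry the same charge, so the same 0.2944 mol of electrons passes through cell 2.
Mg²⁺ + 2 e⁻ → Mg, so n(Mg) = 0.2944 / 2 = 0.1472 mol.
m(Mg) = 0.1472 × 24.31 = 3.58 g.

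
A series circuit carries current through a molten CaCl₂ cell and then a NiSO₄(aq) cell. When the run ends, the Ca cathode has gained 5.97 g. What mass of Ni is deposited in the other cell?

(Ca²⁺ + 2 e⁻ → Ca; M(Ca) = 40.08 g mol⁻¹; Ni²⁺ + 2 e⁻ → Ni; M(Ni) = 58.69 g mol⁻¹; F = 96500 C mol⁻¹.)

8.74 g

n(Ca) = 5.97 / 40.08 = 0.1490 mol.
Since Ca²⁺ + 2 e⁻ → Ca, n(e⁻) passed = 2 × 0.1490 = 0.2979 mol.
Cells in series carry the same charge, so the same 0.2979 mol of electrons passes through cell 2.
Ni²⁺ + 2 e⁻ → Ni, so n(Ni) = 0.2979 / 2 = 0.1490 mol.
m(Ni) = 0.1490 × 58.69 = 8.74 g.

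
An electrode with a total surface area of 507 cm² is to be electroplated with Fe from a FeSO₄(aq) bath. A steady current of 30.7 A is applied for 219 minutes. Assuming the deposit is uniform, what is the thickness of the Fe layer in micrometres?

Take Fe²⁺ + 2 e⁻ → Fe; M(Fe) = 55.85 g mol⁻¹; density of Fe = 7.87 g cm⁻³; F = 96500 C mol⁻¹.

293 μm

Q = I·t = 30.70 × 13140 = 403400 C; n(e⁻) = 4.180 mol.
n(Fe) = n(e⁻)/2 = 2.090 mol, so m = 2.090 × 55.85 = 116.7 g.
Volume = m/ρ = 116.7 / 7.87 = 14.83 cm³.
Thickness = V/A = 14.83 / 507 = 0.0293 cm = 293 μm.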